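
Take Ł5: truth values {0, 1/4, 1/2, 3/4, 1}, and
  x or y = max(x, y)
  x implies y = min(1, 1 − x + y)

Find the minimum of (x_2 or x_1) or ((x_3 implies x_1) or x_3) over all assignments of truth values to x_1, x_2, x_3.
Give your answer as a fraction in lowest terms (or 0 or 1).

1/2

Take x_1 = 0, x_2 = 0, x_3 = 1/2:
x_2 or x_1 = 0 or 0 = 0
x_3 implies x_1 = 1/2 implies 0 = 1/2
(x_3 implies x_1) or x_3 = 1/2 or 1/2 = 1/2
(x_2 or x_1) or ((x_3 implies x_1) or x_3) = 0 or 1/2 = 1/2
No assignment yields a value below 1/2, so this is the minimum.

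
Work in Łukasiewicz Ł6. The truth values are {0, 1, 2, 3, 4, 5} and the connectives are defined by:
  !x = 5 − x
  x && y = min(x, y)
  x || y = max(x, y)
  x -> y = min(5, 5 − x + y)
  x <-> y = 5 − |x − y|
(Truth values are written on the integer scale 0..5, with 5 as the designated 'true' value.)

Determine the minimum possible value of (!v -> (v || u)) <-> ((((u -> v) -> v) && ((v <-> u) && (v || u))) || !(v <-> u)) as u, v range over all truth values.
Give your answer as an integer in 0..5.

Take u = 0, v = 2:
!v = !2 = 3
v || u = 2 || 0 = 2
!v -> (v || u) = 3 -> 2 = 4
u -> v = 0 -> 2 = 5
(u -> v) -> v = 5 -> 2 = 2
v <-> u = 2 <-> 0 = 3
v || u = 2 || 0 = 2
(v <-> u) && (v || u) = 3 && 2 = 2
((u -> v) -> v) && ((v <-> u) && (v || u)) = 2 && 2 = 2
v <-> u = 2 <-> 0 = 3
!(v <-> u) = !3 = 2
(((u -> v) -> v) && ((v <-> u) && (v || u))) || !(v <-> u) = 2 || 2 = 2
(!v -> (v || u)) <-> ((((u -> v) -> v) && ((v <-> u) && (v || u))) || !(v <-> u)) = 4 <-> 2 = 3
No assignment yields a value below 3, so this is the minimum.

3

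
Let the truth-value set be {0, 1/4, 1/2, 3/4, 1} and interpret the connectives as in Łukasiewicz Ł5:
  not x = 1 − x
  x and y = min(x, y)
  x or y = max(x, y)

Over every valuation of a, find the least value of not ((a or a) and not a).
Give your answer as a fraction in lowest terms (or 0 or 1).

1/2

Take a = 1/2:
a or a = 1/2 or 1/2 = 1/2
not a = not 1/2 = 1/2
(a or a) and not a = 1/2 and 1/2 = 1/2
not ((a or a) and not a) = not 1/2 = 1/2
No assignment yields a value below 1/2, so this is the minimum.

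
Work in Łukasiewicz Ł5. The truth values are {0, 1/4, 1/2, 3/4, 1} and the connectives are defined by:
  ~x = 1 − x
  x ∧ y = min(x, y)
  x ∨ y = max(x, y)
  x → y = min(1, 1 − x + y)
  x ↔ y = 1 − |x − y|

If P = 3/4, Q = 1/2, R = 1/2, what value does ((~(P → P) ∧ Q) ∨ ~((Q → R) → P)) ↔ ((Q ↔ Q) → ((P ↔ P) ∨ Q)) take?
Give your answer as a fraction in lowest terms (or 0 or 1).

P → P = 3/4 → 3/4 = 1
~(P → P) = ~1 = 0
~(P → P) ∧ Q = 0 ∧ 1/2 = 0
Q → R = 1/2 → 1/2 = 1
(Q → R) → P = 1 → 3/4 = 3/4
~((Q → R) → P) = ~3/4 = 1/4
(~(P → P) ∧ Q) ∨ ~((Q → R) → P) = 0 ∨ 1/4 = 1/4
Q ↔ Q = 1/2 ↔ 1/2 = 1
P ↔ P = 3/4 ↔ 3/4 = 1
(P ↔ P) ∨ Q = 1 ∨ 1/2 = 1
(Q ↔ Q) → ((P ↔ P) ∨ Q) = 1 → 1 = 1
((~(P → P) ∧ Q) ∨ ~((Q → R) → P)) ↔ ((Q ↔ Q) → ((P ↔ P) ∨ Q)) = 1/4 ↔ 1 = 1/4

1/4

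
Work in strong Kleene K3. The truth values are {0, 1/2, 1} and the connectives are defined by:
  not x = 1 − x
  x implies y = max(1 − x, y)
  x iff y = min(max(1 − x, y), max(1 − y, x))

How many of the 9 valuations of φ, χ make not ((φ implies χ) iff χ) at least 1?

1

φ = 0, χ = 0 ↦ 1  ≥
φ = 0, χ = 1/2 ↦ 1/2  <
φ = 0, χ = 1 ↦ 0  <
φ = 1/2, χ = 0 ↦ 1/2  <
φ = 1/2, χ = 1/2 ↦ 1/2  <
φ = 1/2, χ = 1 ↦ 0  <
φ = 1, χ = 0 ↦ 0  <
φ = 1, χ = 1/2 ↦ 1/2  <
φ = 1, χ = 1 ↦ 0  <
So 1 of the 9 assignments meets the threshold.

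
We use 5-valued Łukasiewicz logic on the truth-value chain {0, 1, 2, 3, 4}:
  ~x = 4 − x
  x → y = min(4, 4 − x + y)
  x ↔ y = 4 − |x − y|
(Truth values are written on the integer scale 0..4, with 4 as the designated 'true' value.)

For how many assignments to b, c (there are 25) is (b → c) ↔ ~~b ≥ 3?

value 4: 3 assignments (counts)
value 3: 5 assignments (counts)
value 2: 6 assignments
value 1: 5 assignments
value 0: 6 assignments
So 8 of the 25 assignments meet the threshold.

8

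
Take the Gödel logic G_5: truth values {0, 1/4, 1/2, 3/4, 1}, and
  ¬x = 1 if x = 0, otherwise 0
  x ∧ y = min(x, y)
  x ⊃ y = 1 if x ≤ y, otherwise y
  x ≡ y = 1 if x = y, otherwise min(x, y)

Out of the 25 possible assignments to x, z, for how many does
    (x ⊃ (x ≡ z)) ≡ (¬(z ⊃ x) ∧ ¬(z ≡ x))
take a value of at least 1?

value 1: 8 assignments (counts)
value 0: 17 assignments
So 8 of the 25 assignments meet the threshold.

8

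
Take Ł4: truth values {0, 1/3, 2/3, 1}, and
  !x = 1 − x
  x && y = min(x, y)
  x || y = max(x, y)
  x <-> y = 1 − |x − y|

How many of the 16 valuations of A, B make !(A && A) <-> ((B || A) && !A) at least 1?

A = 0, B = 0 ↦ 0  <
A = 0, B = 1/3 ↦ 1/3  <
A = 0, B = 2/3 ↦ 2/3  <
A = 0, B = 1 ↦ 1  ≥
A = 1/3, B = 0 ↦ 2/3  <
A = 1/3, B = 1/3 ↦ 2/3  <
A = 1/3, B = 2/3 ↦ 1  ≥
A = 1/3, B = 1 ↦ 1  ≥
A = 2/3, B = 0 ↦ 1  ≥
A = 2/3, B = 1/3 ↦ 1  ≥
A = 2/3, B = 2/3 ↦ 1  ≥
A = 2/3, B = 1 ↦ 1  ≥
A = 1, B = 0 ↦ 1  ≥
A = 1, B = 1/3 ↦ 1  ≥
A = 1, B = 2/3 ↦ 1  ≥
A = 1, B = 1 ↦ 1  ≥
So 11 of the 16 assignments meet the threshold.

11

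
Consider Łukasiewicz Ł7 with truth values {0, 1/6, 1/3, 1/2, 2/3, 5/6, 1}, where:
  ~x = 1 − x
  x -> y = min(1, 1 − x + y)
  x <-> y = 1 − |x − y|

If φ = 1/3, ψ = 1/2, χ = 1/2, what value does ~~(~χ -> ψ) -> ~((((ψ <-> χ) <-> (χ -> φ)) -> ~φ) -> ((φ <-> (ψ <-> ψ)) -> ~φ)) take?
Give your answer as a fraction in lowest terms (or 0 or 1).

0

~χ = ~1/2 = 1/2
~χ -> ψ = 1/2 -> 1/2 = 1
~(~χ -> ψ) = ~1 = 0
~~(~χ -> ψ) = ~0 = 1
ψ <-> χ = 1/2 <-> 1/2 = 1
χ -> φ = 1/2 -> 1/3 = 5/6
(ψ <-> χ) <-> (χ -> φ) = 1 <-> 5/6 = 5/6
~φ = ~1/3 = 2/3
((ψ <-> χ) <-> (χ -> φ)) -> ~φ = 5/6 -> 2/3 = 5/6
ψ <-> ψ = 1/2 <-> 1/2 = 1
φ <-> (ψ <-> ψ) = 1/3 <-> 1 = 1/3
~φ = ~1/3 = 2/3
(φ <-> (ψ <-> ψ)) -> ~φ = 1/3 -> 2/3 = 1
(((ψ <-> χ) <-> (χ -> φ)) -> ~φ) -> ((φ <-> (ψ <-> ψ)) -> ~φ) = 5/6 -> 1 = 1
~((((ψ <-> χ) <-> (χ -> φ)) -> ~φ) -> ((φ <-> (ψ <-> ψ)) -> ~φ)) = ~1 = 0
~~(~χ -> ψ) -> ~((((ψ <-> χ) <-> (χ -> φ)) -> ~φ) -> ((φ <-> (ψ <-> ψ)) -> ~φ)) = 1 -> 0 = 0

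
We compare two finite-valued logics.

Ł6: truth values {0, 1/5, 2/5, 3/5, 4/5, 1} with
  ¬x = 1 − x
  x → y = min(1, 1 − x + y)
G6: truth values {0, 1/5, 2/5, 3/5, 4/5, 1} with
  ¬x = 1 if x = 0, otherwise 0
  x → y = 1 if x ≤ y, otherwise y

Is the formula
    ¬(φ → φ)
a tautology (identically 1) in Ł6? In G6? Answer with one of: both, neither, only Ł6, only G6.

In Ł6: at φ = 0 the value is 0 — not a tautology.
In G6: at φ = 0 the value is 0 — not a tautology.

neither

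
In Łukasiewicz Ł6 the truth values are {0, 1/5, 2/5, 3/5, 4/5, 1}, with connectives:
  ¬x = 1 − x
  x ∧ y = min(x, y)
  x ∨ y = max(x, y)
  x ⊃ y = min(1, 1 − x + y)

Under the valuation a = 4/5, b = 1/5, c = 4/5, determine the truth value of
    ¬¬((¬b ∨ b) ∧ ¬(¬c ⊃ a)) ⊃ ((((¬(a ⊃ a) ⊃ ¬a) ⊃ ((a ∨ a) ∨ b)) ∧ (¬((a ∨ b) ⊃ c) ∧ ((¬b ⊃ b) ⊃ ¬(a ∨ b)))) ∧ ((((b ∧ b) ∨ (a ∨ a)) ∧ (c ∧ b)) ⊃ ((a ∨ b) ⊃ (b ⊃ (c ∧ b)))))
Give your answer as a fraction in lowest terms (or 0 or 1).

¬b = ¬1/5 = 4/5
¬b ∨ b = 4/5 ∨ 1/5 = 4/5
¬c = ¬4/5 = 1/5
¬c ⊃ a = 1/5 ⊃ 4/5 = 1
¬(¬c ⊃ a) = ¬1 = 0
(¬b ∨ b) ∧ ¬(¬c ⊃ a) = 4/5 ∧ 0 = 0
¬((¬b ∨ b) ∧ ¬(¬c ⊃ a)) = ¬0 = 1
¬¬((¬b ∨ b) ∧ ¬(¬c ⊃ a)) = ¬1 = 0
a ⊃ a = 4/5 ⊃ 4/5 = 1
¬(a ⊃ a) = ¬1 = 0
¬a = ¬4/5 = 1/5
¬(a ⊃ a) ⊃ ¬a = 0 ⊃ 1/5 = 1
a ∨ a = 4/5 ∨ 4/5 = 4/5
(a ∨ a) ∨ b = 4/5 ∨ 1/5 = 4/5
(¬(a ⊃ a) ⊃ ¬a) ⊃ ((a ∨ a) ∨ b) = 1 ⊃ 4/5 = 4/5
a ∨ b = 4/5 ∨ 1/5 = 4/5
(a ∨ b) ⊃ c = 4/5 ⊃ 4/5 = 1
¬((a ∨ b) ⊃ c) = ¬1 = 0
¬b = ¬1/5 = 4/5
¬b ⊃ b = 4/5 ⊃ 1/5 = 2/5
a ∨ b = 4/5 ∨ 1/5 = 4/5
¬(a ∨ b) = ¬4/5 = 1/5
(¬b ⊃ b) ⊃ ¬(a ∨ b) = 2/5 ⊃ 1/5 = 4/5
¬((a ∨ b) ⊃ c) ∧ ((¬b ⊃ b) ⊃ ¬(a ∨ b)) = 0 ∧ 4/5 = 0
((¬(a ⊃ a) ⊃ ¬a) ⊃ ((a ∨ a) ∨ b)) ∧ (¬((a ∨ b) ⊃ c) ∧ ((¬b ⊃ b) ⊃ ¬(a ∨ b))) = 4/5 ∧ 0 = 0
b ∧ b = 1/5 ∧ 1/5 = 1/5
a ∨ a = 4/5 ∨ 4/5 = 4/5
(b ∧ b) ∨ (a ∨ a) = 1/5 ∨ 4/5 = 4/5
c ∧ b = 4/5 ∧ 1/5 = 1/5
((b ∧ b) ∨ (a ∨ a)) ∧ (c ∧ b) = 4/5 ∧ 1/5 = 1/5
a ∨ b = 4/5 ∨ 1/5 = 4/5
c ∧ b = 4/5 ∧ 1/5 = 1/5
b ⊃ (c ∧ b) = 1/5 ⊃ 1/5 = 1
(a ∨ b) ⊃ (b ⊃ (c ∧ b)) = 4/5 ⊃ 1 = 1
(((b ∧ b) ∨ (a ∨ a)) ∧ (c ∧ b)) ⊃ ((a ∨ b) ⊃ (b ⊃ (c ∧ b))) = 1/5 ⊃ 1 = 1
(((¬(a ⊃ a) ⊃ ¬a) ⊃ ((a ∨ a) ∨ b)) ∧ (¬((a ∨ b) ⊃ c) ∧ ((¬b ⊃ b) ⊃ ¬(a ∨ b)))) ∧ ((((b ∧ b) ∨ (a ∨ a)) ∧ (c ∧ b)) ⊃ ((a ∨ b) ⊃ (b ⊃ (c ∧ b)))) = 0 ∧ 1 = 0
¬¬((¬b ∨ b) ∧ ¬(¬c ⊃ a)) ⊃ ((((¬(a ⊃ a) ⊃ ¬a) ⊃ ((a ∨ a) ∨ b)) ∧ (¬((a ∨ b) ⊃ c) ∧ ((¬b ⊃ b) ⊃ ¬(a ∨ b)))) ∧ ((((b ∧ b) ∨ (a ∨ a)) ∧ (c ∧ b)) ⊃ ((a ∨ b) ⊃ (b ⊃ (c ∧ b))))) = 0 ⊃ 0 = 1

1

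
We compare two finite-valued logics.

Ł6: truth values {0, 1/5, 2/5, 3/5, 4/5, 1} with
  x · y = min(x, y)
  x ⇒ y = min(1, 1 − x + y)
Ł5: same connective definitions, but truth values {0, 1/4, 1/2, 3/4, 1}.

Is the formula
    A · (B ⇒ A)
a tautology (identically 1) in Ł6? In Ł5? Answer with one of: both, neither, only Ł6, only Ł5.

In Ł6: at A = 0, B = 0 the value is 0 — not a tautology.
In Ł5: at A = 0, B = 0 the value is 0 — not a tautology.

neither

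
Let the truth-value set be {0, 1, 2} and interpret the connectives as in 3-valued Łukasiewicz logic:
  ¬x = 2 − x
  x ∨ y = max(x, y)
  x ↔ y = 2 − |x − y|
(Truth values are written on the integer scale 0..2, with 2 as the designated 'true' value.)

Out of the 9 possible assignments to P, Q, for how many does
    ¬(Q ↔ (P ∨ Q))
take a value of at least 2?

1

P = 0, Q = 0 ↦ 0  <
P = 0, Q = 1 ↦ 0  <
P = 0, Q = 2 ↦ 0  <
P = 1, Q = 0 ↦ 1  <
P = 1, Q = 1 ↦ 0  <
P = 1, Q = 2 ↦ 0  <
P = 2, Q = 0 ↦ 2  ≥
P = 2, Q = 1 ↦ 1  <
P = 2, Q = 2 ↦ 0  <
So 1 of the 9 assignments meets the threshold.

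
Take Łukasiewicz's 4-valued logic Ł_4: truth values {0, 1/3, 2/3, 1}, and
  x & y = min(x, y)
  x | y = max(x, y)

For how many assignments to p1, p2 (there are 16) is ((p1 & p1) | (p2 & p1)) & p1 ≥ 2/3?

8

p1 = 0, p2 = 0 ↦ 0  <
p1 = 0, p2 = 1/3 ↦ 0  <
p1 = 0, p2 = 2/3 ↦ 0  <
p1 = 0, p2 = 1 ↦ 0  <
p1 = 1/3, p2 = 0 ↦ 1/3  <
p1 = 1/3, p2 = 1/3 ↦ 1/3  <
p1 = 1/3, p2 = 2/3 ↦ 1/3  <
p1 = 1/3, p2 = 1 ↦ 1/3  <
p1 = 2/3, p2 = 0 ↦ 2/3  ≥
p1 = 2/3, p2 = 1/3 ↦ 2/3  ≥
p1 = 2/3, p2 = 2/3 ↦ 2/3  ≥
p1 = 2/3, p2 = 1 ↦ 2/3  ≥
p1 = 1, p2 = 0 ↦ 1  ≥
p1 = 1, p2 = 1/3 ↦ 1  ≥
p1 = 1, p2 = 2/3 ↦ 1  ≥
p1 = 1, p2 = 1 ↦ 1  ≥
So 8 of the 16 assignments meet the threshold.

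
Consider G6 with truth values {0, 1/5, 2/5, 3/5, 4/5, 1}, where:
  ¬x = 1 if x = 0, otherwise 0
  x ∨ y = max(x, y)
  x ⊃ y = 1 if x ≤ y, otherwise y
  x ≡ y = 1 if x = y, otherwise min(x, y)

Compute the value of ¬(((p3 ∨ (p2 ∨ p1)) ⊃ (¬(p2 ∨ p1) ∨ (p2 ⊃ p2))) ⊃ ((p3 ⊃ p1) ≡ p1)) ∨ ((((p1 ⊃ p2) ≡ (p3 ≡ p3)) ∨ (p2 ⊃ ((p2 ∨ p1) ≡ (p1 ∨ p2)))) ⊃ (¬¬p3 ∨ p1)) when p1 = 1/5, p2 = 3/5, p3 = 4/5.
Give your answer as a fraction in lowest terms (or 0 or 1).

p2 ∨ p1 = 3/5 ∨ 1/5 = 3/5
p3 ∨ (p2 ∨ p1) = 4/5 ∨ 3/5 = 4/5
p2 ∨ p1 = 3/5 ∨ 1/5 = 3/5
¬(p2 ∨ p1) = ¬3/5 = 0
p2 ⊃ p2 = 3/5 ⊃ 3/5 = 1
¬(p2 ∨ p1) ∨ (p2 ⊃ p2) = 0 ∨ 1 = 1
(p3 ∨ (p2 ∨ p1)) ⊃ (¬(p2 ∨ p1) ∨ (p2 ⊃ p2)) = 4/5 ⊃ 1 = 1
p3 ⊃ p1 = 4/5 ⊃ 1/5 = 1/5
(p3 ⊃ p1) ≡ p1 = 1/5 ≡ 1/5 = 1
((p3 ∨ (p2 ∨ p1)) ⊃ (¬(p2 ∨ p1) ∨ (p2 ⊃ p2))) ⊃ ((p3 ⊃ p1) ≡ p1) = 1 ⊃ 1 = 1
¬(((p3 ∨ (p2 ∨ p1)) ⊃ (¬(p2 ∨ p1) ∨ (p2 ⊃ p2))) ⊃ ((p3 ⊃ p1) ≡ p1)) = ¬1 = 0
p1 ⊃ p2 = 1/5 ⊃ 3/5 = 1
p3 ≡ p3 = 4/5 ≡ 4/5 = 1
(p1 ⊃ p2) ≡ (p3 ≡ p3) = 1 ≡ 1 = 1
p2 ∨ p1 = 3/5 ∨ 1/5 = 3/5
p1 ∨ p2 = 1/5 ∨ 3/5 = 3/5
(p2 ∨ p1) ≡ (p1 ∨ p2) = 3/5 ≡ 3/5 = 1
p2 ⊃ ((p2 ∨ p1) ≡ (p1 ∨ p2)) = 3/5 ⊃ 1 = 1
((p1 ⊃ p2) ≡ (p3 ≡ p3)) ∨ (p2 ⊃ ((p2 ∨ p1) ≡ (p1 ∨ p2))) = 1 ∨ 1 = 1
¬p3 = ¬4/5 = 0
¬¬p3 = ¬0 = 1
¬¬p3 ∨ p1 = 1 ∨ 1/5 = 1
(((p1 ⊃ p2) ≡ (p3 ≡ p3)) ∨ (p2 ⊃ ((p2 ∨ p1) ≡ (p1 ∨ p2)))) ⊃ (¬¬p3 ∨ p1) = 1 ⊃ 1 = 1
¬(((p3 ∨ (p2 ∨ p1)) ⊃ (¬(p2 ∨ p1) ∨ (p2 ⊃ p2))) ⊃ ((p3 ⊃ p1) ≡ p1)) ∨ ((((p1 ⊃ p2) ≡ (p3 ≡ p3)) ∨ (p2 ⊃ ((p2 ∨ p1) ≡ (p1 ∨ p2)))) ⊃ (¬¬p3 ∨ p1)) = 0 ∨ 1 = 1

1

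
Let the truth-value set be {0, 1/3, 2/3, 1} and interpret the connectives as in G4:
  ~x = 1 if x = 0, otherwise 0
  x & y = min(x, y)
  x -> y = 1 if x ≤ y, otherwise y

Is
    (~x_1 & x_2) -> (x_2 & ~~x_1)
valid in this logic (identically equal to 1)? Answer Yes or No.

Counterexample: take x_1 = 0, x_2 = 1/3.
~x_1 = ~0 = 1
~x_1 & x_2 = 1 & 1/3 = 1/3
~x_1 = ~0 = 1
~~x_1 = ~1 = 0
x_2 & ~~x_1 = 1/3 & 0 = 0
(~x_1 & x_2) -> (x_2 & ~~x_1) = 1/3 -> 0 = 0
This gives 0 ≠ 1.

No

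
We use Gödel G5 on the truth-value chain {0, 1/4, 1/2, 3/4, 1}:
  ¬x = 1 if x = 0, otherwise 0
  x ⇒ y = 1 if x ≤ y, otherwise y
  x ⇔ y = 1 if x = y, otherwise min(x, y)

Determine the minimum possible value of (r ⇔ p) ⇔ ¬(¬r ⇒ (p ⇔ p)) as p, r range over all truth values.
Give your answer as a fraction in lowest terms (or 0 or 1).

0

Take p = 0, r = 0:
r ⇔ p = 0 ⇔ 0 = 1
¬r = ¬0 = 1
p ⇔ p = 0 ⇔ 0 = 1
¬r ⇒ (p ⇔ p) = 1 ⇒ 1 = 1
¬(¬r ⇒ (p ⇔ p)) = ¬1 = 0
(r ⇔ p) ⇔ ¬(¬r ⇒ (p ⇔ p)) = 1 ⇔ 0 = 0
No assignment yields a value below 0, so this is the minimum.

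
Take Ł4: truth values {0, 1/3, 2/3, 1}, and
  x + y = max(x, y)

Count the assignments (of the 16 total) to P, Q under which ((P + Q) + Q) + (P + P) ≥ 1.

P = 0, Q = 0 ↦ 0  <
P = 0, Q = 1/3 ↦ 1/3  <
P = 0, Q = 2/3 ↦ 2/3  <
P = 0, Q = 1 ↦ 1  ≥
P = 1/3, Q = 0 ↦ 1/3  <
P = 1/3, Q = 1/3 ↦ 1/3  <
P = 1/3, Q = 2/3 ↦ 2/3  <
P = 1/3, Q = 1 ↦ 1  ≥
P = 2/3, Q = 0 ↦ 2/3  <
P = 2/3, Q = 1/3 ↦ 2/3  <
P = 2/3, Q = 2/3 ↦ 2/3  <
P = 2/3, Q = 1 ↦ 1  ≥
P = 1, Q = 0 ↦ 1  ≥
P = 1, Q = 1/3 ↦ 1  ≥
P = 1, Q = 2/3 ↦ 1  ≥
P = 1, Q = 1 ↦ 1  ≥
So 7 of the 16 assignments meet the threshold.

7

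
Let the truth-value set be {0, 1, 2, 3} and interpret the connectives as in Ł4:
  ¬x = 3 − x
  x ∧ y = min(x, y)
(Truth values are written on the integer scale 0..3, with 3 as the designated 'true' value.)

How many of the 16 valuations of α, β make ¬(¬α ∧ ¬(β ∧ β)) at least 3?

7

α = 0, β = 0 ↦ 0  <
α = 0, β = 1 ↦ 1  <
α = 0, β = 2 ↦ 2  <
α = 0, β = 3 ↦ 3  ≥
α = 1, β = 0 ↦ 1  <
α = 1, β = 1 ↦ 1  <
α = 1, β = 2 ↦ 2  <
α = 1, β = 3 ↦ 3  ≥
α = 2, β = 0 ↦ 2  <
α = 2, β = 1 ↦ 2  <
α = 2, β = 2 ↦ 2  <
α = 2, β = 3 ↦ 3  ≥
α = 3, β = 0 ↦ 3  ≥
α = 3, β = 1 ↦ 3  ≥
α = 3, β = 2 ↦ 3  ≥
α = 3, β = 3 ↦ 3  ≥
So 7 of the 16 assignments meet the threshold.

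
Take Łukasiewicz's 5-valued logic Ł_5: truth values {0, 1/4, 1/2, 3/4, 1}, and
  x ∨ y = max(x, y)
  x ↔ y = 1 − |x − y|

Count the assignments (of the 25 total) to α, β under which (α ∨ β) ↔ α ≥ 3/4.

19

value 1: 15 assignments (counts)
value 3/4: 4 assignments (counts)
value 1/2: 3 assignments
value 1/4: 2 assignments
value 0: 1 assignment
So 19 of the 25 assignments meet the threshold.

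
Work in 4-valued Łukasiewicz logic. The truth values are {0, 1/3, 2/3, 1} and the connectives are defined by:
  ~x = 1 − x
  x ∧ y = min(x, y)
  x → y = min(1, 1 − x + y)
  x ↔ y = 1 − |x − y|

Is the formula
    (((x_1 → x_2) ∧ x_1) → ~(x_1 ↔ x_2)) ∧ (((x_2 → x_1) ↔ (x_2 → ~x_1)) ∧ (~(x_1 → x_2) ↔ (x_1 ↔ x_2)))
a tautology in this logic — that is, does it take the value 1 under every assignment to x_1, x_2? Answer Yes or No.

Counterexample: take x_1 = 0, x_2 = 0.
x_1 → x_2 = 0 → 0 = 1
(x_1 → x_2) ∧ x_1 = 1 ∧ 0 = 0
x_1 ↔ x_2 = 0 ↔ 0 = 1
~(x_1 ↔ x_2) = ~1 = 0
((x_1 → x_2) ∧ x_1) → ~(x_1 ↔ x_2) = 0 → 0 = 1
x_2 → x_1 = 0 → 0 = 1
~x_1 = ~0 = 1
x_2 → ~x_1 = 0 → 1 = 1
(x_2 → x_1) ↔ (x_2 → ~x_1) = 1 ↔ 1 = 1
x_1 → x_2 = 0 → 0 = 1
~(x_1 → x_2) = ~1 = 0
x_1 ↔ x_2 = 0 ↔ 0 = 1
~(x_1 → x_2) ↔ (x_1 ↔ x_2) = 0 ↔ 1 = 0
((x_2 → x_1) ↔ (x_2 → ~x_1)) ∧ (~(x_1 → x_2) ↔ (x_1 ↔ x_2)) = 1 ∧ 0 = 0
(((x_1 → x_2) ∧ x_1) → ~(x_1 ↔ x_2)) ∧ (((x_2 → x_1) ↔ (x_2 → ~x_1)) ∧ (~(x_1 → x_2) ↔ (x_1 ↔ x_2))) = 1 ∧ 0 = 0
This gives 0 ≠ 1.

No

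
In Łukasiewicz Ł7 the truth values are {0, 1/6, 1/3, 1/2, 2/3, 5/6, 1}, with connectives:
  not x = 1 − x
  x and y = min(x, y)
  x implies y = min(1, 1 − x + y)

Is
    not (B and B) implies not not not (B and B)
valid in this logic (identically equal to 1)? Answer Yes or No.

B = 0 ↦ 1
B = 1/6 ↦ 1
B = 1/3 ↦ 1
B = 1/2 ↦ 1
B = 2/3 ↦ 1
B = 5/6 ↦ 1
B = 1 ↦ 1
Every assignment gives a value ≥ 1.

Yes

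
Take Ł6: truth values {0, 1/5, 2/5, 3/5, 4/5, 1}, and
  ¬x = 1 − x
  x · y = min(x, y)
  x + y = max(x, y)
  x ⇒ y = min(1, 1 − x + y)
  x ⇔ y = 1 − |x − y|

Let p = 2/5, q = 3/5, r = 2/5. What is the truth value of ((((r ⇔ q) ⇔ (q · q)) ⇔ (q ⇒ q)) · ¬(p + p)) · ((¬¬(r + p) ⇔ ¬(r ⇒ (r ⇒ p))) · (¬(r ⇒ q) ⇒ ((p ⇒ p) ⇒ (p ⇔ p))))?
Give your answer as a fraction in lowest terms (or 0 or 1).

3/5

r ⇔ q = 2/5 ⇔ 3/5 = 4/5
q · q = 3/5 · 3/5 = 3/5
(r ⇔ q) ⇔ (q · q) = 4/5 ⇔ 3/5 = 4/5
q ⇒ q = 3/5 ⇒ 3/5 = 1
((r ⇔ q) ⇔ (q · q)) ⇔ (q ⇒ q) = 4/5 ⇔ 1 = 4/5
p + p = 2/5 + 2/5 = 2/5
¬(p + p) = ¬2/5 = 3/5
(((r ⇔ q) ⇔ (q · q)) ⇔ (q ⇒ q)) · ¬(p + p) = 4/5 · 3/5 = 3/5
r + p = 2/5 + 2/5 = 2/5
¬(r + p) = ¬2/5 = 3/5
¬¬(r + p) = ¬3/5 = 2/5
r ⇒ p = 2/5 ⇒ 2/5 = 1
r ⇒ (r ⇒ p) = 2/5 ⇒ 1 = 1
¬(r ⇒ (r ⇒ p)) = ¬1 = 0
¬¬(r + p) ⇔ ¬(r ⇒ (r ⇒ p)) = 2/5 ⇔ 0 = 3/5
r ⇒ q = 2/5 ⇒ 3/5 = 1
¬(r ⇒ q) = ¬1 = 0
p ⇒ p = 2/5 ⇒ 2/5 = 1
p ⇔ p = 2/5 ⇔ 2/5 = 1
(p ⇒ p) ⇒ (p ⇔ p) = 1 ⇒ 1 = 1
¬(r ⇒ q) ⇒ ((p ⇒ p) ⇒ (p ⇔ p)) = 0 ⇒ 1 = 1
(¬¬(r + p) ⇔ ¬(r ⇒ (r ⇒ p))) · (¬(r ⇒ q) ⇒ ((p ⇒ p) ⇒ (p ⇔ p))) = 3/5 · 1 = 3/5
((((r ⇔ q) ⇔ (q · q)) ⇔ (q ⇒ q)) · ¬(p + p)) · ((¬¬(r + p) ⇔ ¬(r ⇒ (r ⇒ p))) · (¬(r ⇒ q) ⇒ ((p ⇒ p) ⇒ (p ⇔ p)))) = 3/5 · 3/5 = 3/5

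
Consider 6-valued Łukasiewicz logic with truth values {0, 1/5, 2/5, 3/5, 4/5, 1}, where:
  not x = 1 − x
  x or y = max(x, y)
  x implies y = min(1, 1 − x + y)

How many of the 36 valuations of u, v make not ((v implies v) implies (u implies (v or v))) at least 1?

1

value 1: 1 assignment (counts)
value 4/5: 2 assignments
value 3/5: 3 assignments
value 2/5: 4 assignments
value 1/5: 5 assignments
value 0: 21 assignments
So 1 of the 36 assignments meets the threshold.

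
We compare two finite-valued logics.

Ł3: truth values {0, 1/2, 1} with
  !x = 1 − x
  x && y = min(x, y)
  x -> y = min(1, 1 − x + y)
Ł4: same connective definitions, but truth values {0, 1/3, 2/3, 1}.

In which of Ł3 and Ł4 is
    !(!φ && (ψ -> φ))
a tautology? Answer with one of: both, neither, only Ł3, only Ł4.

neither

In Ł3: at φ = 0, ψ = 0 the value is 0 — not a tautology.
In Ł4: at φ = 0, ψ = 0 the value is 0 — not a tautology.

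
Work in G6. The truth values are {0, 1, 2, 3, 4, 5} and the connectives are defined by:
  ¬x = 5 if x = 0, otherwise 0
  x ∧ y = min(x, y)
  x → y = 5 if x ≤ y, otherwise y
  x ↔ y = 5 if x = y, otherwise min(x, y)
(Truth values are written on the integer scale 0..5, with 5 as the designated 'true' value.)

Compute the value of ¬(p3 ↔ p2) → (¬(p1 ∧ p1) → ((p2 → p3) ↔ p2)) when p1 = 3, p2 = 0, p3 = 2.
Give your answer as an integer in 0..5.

p3 ↔ p2 = 2 ↔ 0 = 0
¬(p3 ↔ p2) = ¬0 = 5
p1 ∧ p1 = 3 ∧ 3 = 3
¬(p1 ∧ p1) = ¬3 = 0
p2 → p3 = 0 → 2 = 5
(p2 → p3) ↔ p2 = 5 ↔ 0 = 0
¬(p1 ∧ p1) → ((p2 → p3) ↔ p2) = 0 → 0 = 5
¬(p3 ↔ p2) → (¬(p1 ∧ p1) → ((p2 → p3) ↔ p2)) = 5 → 5 = 5

5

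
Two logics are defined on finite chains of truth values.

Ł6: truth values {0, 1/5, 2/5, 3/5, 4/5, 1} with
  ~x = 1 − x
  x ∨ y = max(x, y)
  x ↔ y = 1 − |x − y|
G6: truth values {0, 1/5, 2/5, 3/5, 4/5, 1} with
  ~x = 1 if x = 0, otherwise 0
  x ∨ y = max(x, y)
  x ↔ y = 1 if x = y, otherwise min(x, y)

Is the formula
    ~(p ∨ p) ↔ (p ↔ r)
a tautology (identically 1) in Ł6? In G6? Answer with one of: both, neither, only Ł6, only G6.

neither

In Ł6: at p = 0, r = 1/5 the value is 4/5 — not a tautology.
In G6: at p = 0, r = 1/5 the value is 0 — not a tautology.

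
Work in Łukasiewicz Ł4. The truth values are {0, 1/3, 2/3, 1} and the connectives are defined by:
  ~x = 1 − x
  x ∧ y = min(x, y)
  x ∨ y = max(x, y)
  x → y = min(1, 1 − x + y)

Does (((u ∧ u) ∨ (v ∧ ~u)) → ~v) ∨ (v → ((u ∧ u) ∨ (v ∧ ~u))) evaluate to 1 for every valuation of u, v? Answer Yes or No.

No

Counterexample: take u = 1/3, v = 1.
u ∧ u = 1/3 ∧ 1/3 = 1/3
~u = ~1/3 = 2/3
v ∧ ~u = 1 ∧ 2/3 = 2/3
(u ∧ u) ∨ (v ∧ ~u) = 1/3 ∨ 2/3 = 2/3
~v = ~1 = 0
((u ∧ u) ∨ (v ∧ ~u)) → ~v = 2/3 → 0 = 1/3
u ∧ u = 1/3 ∧ 1/3 = 1/3
~u = ~1/3 = 2/3
v ∧ ~u = 1 ∧ 2/3 = 2/3
(u ∧ u) ∨ (v ∧ ~u) = 1/3 ∨ 2/3 = 2/3
v → ((u ∧ u) ∨ (v ∧ ~u)) = 1 → 2/3 = 2/3
(((u ∧ u) ∨ (v ∧ ~u)) → ~v) ∨ (v → ((u ∧ u) ∨ (v ∧ ~u))) = 1/3 ∨ 2/3 = 2/3
This gives 2/3 ≠ 1.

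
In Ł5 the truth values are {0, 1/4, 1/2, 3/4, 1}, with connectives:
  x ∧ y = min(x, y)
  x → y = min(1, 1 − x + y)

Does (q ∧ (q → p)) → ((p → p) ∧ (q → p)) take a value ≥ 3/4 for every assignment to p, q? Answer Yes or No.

Yes

At p = 1, q = 1/4, for instance:
q → p = 1/4 → 1 = 1
q ∧ (q → p) = 1/4 ∧ 1 = 1/4
p → p = 1 → 1 = 1
q → p = 1/4 → 1 = 1
(p → p) ∧ (q → p) = 1 ∧ 1 = 1
(q ∧ (q → p)) → ((p → p) ∧ (q → p)) = 1/4 → 1 = 1
and checking the remaining 24 assignments likewise gives ≥ 3/4 in every case.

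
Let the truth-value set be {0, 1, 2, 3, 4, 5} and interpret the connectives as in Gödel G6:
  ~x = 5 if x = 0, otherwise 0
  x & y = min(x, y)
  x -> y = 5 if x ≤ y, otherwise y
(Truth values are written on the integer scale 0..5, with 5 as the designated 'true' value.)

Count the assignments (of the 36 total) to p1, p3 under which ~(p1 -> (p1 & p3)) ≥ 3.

5

value 5: 5 assignments (counts)
value 0: 31 assignments
So 5 of the 36 assignments meet the threshold.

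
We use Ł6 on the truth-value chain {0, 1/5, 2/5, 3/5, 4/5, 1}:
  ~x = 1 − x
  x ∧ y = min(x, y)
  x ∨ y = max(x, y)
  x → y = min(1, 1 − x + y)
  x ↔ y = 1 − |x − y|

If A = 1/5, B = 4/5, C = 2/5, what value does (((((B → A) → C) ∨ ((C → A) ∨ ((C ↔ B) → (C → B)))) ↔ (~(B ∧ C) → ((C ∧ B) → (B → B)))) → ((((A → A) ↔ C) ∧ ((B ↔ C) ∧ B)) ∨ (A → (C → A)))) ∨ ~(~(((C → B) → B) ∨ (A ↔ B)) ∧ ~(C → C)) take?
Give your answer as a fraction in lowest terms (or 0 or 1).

B → A = 4/5 → 1/5 = 2/5
(B → A) → C = 2/5 → 2/5 = 1
C → A = 2/5 → 1/5 = 4/5
C ↔ B = 2/5 ↔ 4/5 = 3/5
C → B = 2/5 → 4/5 = 1
(C ↔ B) → (C → B) = 3/5 → 1 = 1
(C → A) ∨ ((C ↔ B) → (C → B)) = 4/5 ∨ 1 = 1
((B → A) → C) ∨ ((C → A) ∨ ((C ↔ B) → (C → B))) = 1 ∨ 1 = 1
B ∧ C = 4/5 ∧ 2/5 = 2/5
~(B ∧ C) = ~2/5 = 3/5
C ∧ B = 2/5 ∧ 4/5 = 2/5
B → B = 4/5 → 4/5 = 1
(C ∧ B) → (B → B) = 2/5 → 1 = 1
~(B ∧ C) → ((C ∧ B) → (B → B)) = 3/5 → 1 = 1
(((B → A) → C) ∨ ((C → A) ∨ ((C ↔ B) → (C → B)))) ↔ (~(B ∧ C) → ((C ∧ B) → (B → B))) = 1 ↔ 1 = 1
A → A = 1/5 → 1/5 = 1
(A → A) ↔ C = 1 ↔ 2/5 = 2/5
B ↔ C = 4/5 ↔ 2/5 = 3/5
(B ↔ C) ∧ B = 3/5 ∧ 4/5 = 3/5
((A → A) ↔ C) ∧ ((B ↔ C) ∧ B) = 2/5 ∧ 3/5 = 2/5
C → A = 2/5 → 1/5 = 4/5
A → (C → A) = 1/5 → 4/5 = 1
(((A → A) ↔ C) ∧ ((B ↔ C) ∧ B)) ∨ (A → (C → A)) = 2/5 ∨ 1 = 1
((((B → A) → C) ∨ ((C → A) ∨ ((C ↔ B) → (C → B)))) ↔ (~(B ∧ C) → ((C ∧ B) → (B → B)))) → ((((A → A) ↔ C) ∧ ((B ↔ C) ∧ B)) ∨ (A → (C → A))) = 1 → 1 = 1
C → B = 2/5 → 4/5 = 1
(C → B) → B = 1 → 4/5 = 4/5
A ↔ B = 1/5 ↔ 4/5 = 2/5
((C → B) → B) ∨ (A ↔ B) = 4/5 ∨ 2/5 = 4/5
~(((C → B) → B) ∨ (A ↔ B)) = ~4/5 = 1/5
C → C = 2/5 → 2/5 = 1
~(C → C) = ~1 = 0
~(((C → B) → B) ∨ (A ↔ B)) ∧ ~(C → C) = 1/5 ∧ 0 = 0
~(~(((C → B) → B) ∨ (A ↔ B)) ∧ ~(C → C)) = ~0 = 1
(((((B → A) → C) ∨ ((C → A) ∨ ((C ↔ B) → (C → B)))) ↔ (~(B ∧ C) → ((C ∧ B) → (B → B)))) → ((((A → A) ↔ C) ∧ ((B ↔ C) ∧ B)) ∨ (A → (C → A)))) ∨ ~(~(((C → B) → B) ∨ (A ↔ B)) ∧ ~(C → C)) = 1 ∨ 1 = 1

1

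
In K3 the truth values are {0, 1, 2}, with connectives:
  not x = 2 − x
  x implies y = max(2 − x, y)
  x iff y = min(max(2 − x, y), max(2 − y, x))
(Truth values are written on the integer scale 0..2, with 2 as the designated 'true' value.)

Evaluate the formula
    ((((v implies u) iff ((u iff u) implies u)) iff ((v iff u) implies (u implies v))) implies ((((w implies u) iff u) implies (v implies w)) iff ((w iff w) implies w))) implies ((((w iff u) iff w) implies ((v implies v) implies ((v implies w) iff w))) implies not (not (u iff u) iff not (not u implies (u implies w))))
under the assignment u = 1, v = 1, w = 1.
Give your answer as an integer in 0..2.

v implies u = 1 implies 1 = 1
u iff u = 1 iff 1 = 1
(u iff u) implies u = 1 implies 1 = 1
(v implies u) iff ((u iff u) implies u) = 1 iff 1 = 1
v iff u = 1 iff 1 = 1
u implies v = 1 implies 1 = 1
(v iff u) implies (u implies v) = 1 implies 1 = 1
((v implies u) iff ((u iff u) implies u)) iff ((v iff u) implies (u implies v)) = 1 iff 1 = 1
w implies u = 1 implies 1 = 1
(w implies u) iff u = 1 iff 1 = 1
v implies w = 1 implies 1 = 1
((w implies u) iff u) implies (v implies w) = 1 implies 1 = 1
w iff w = 1 iff 1 = 1
(w iff w) implies w = 1 implies 1 = 1
(((w implies u) iff u) implies (v implies w)) iff ((w iff w) implies w) = 1 iff 1 = 1
(((v implies u) iff ((u iff u) implies u)) iff ((v iff u) implies (u implies v))) implies ((((w implies u) iff u) implies (v implies w)) iff ((w iff w) implies w)) = 1 implies 1 = 1
w iff u = 1 iff 1 = 1
(w iff u) iff w = 1 iff 1 = 1
v implies v = 1 implies 1 = 1
v implies w = 1 implies 1 = 1
(v implies w) iff w = 1 iff 1 = 1
(v implies v) implies ((v implies w) iff w) = 1 implies 1 = 1
((w iff u) iff w) implies ((v implies v) implies ((v implies w) iff w)) = 1 implies 1 = 1
u iff u = 1 iff 1 = 1
not (u iff u) = not 1 = 1
not u = not 1 = 1
u implies w = 1 implies 1 = 1
not u implies (u implies w) = 1 implies 1 = 1
not (not u implies (u implies w)) = not 1 = 1
not (u iff u) iff not (not u implies (u implies w)) = 1 iff 1 = 1
not (not (u iff u) iff not (not u implies (u implies w))) = not 1 = 1
(((w iff u) iff w) implies ((v implies v) implies ((v implies w) iff w))) implies not (not (u iff u) iff not (not u implies (u implies w))) = 1 implies 1 = 1
((((v implies u) iff ((u iff u) implies u)) iff ((v iff u) implies (u implies v))) implies ((((w implies u) iff u) implies (v implies w)) iff ((w iff w) implies w))) implies ((((w iff u) iff w) implies ((v implies v) implies ((v implies w) iff w))) implies not (not (u iff u) iff not (not u implies (u implies w)))) = 1 implies 1 = 1

1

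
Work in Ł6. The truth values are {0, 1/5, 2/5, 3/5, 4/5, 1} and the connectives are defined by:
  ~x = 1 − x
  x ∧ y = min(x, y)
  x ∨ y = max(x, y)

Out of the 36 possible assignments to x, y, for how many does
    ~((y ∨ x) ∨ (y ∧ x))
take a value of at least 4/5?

value 1: 1 assignment (counts)
value 4/5: 3 assignments (counts)
value 3/5: 5 assignments
value 2/5: 7 assignments
value 1/5: 9 assignments
value 0: 11 assignments
So 4 of the 36 assignments meet the threshold.

4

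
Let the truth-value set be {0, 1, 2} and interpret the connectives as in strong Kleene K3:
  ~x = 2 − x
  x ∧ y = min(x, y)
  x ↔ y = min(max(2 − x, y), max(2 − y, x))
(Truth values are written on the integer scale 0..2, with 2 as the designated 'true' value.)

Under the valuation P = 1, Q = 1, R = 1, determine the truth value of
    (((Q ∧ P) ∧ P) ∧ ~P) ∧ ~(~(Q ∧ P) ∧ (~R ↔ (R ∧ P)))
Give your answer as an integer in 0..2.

1

Q ∧ P = 1 ∧ 1 = 1
(Q ∧ P) ∧ P = 1 ∧ 1 = 1
~P = ~1 = 1
((Q ∧ P) ∧ P) ∧ ~P = 1 ∧ 1 = 1
Q ∧ P = 1 ∧ 1 = 1
~(Q ∧ P) = ~1 = 1
~R = ~1 = 1
R ∧ P = 1 ∧ 1 = 1
~R ↔ (R ∧ P) = 1 ↔ 1 = 1
~(Q ∧ P) ∧ (~R ↔ (R ∧ P)) = 1 ∧ 1 = 1
~(~(Q ∧ P) ∧ (~R ↔ (R ∧ P))) = ~1 = 1
(((Q ∧ P) ∧ P) ∧ ~P) ∧ ~(~(Q ∧ P) ∧ (~R ↔ (R ∧ P))) = 1 ∧ 1 = 1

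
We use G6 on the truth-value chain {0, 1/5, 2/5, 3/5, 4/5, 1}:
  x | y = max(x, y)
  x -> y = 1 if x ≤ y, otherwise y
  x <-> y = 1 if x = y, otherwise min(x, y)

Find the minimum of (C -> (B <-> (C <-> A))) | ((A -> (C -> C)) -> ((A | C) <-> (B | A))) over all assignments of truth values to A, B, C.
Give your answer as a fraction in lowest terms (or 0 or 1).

1/5

Take A = 0, B = 1/5, C = 2/5:
C <-> A = 2/5 <-> 0 = 0
B <-> (C <-> A) = 1/5 <-> 0 = 0
C -> (B <-> (C <-> A)) = 2/5 -> 0 = 0
C -> C = 2/5 -> 2/5 = 1
A -> (C -> C) = 0 -> 1 = 1
A | C = 0 | 2/5 = 2/5
B | A = 1/5 | 0 = 1/5
(A | C) <-> (B | A) = 2/5 <-> 1/5 = 1/5
(A -> (C -> C)) -> ((A | C) <-> (B | A)) = 1 -> 1/5 = 1/5
(C -> (B <-> (C <-> A))) | ((A -> (C -> C)) -> ((A | C) <-> (B | A))) = 0 | 1/5 = 1/5
No assignment yields a value below 1/5, so this is the minimum.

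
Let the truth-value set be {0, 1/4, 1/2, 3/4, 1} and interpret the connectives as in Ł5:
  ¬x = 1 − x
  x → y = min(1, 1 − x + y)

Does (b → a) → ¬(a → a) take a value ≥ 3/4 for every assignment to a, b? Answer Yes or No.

No

Counterexample: take a = 0, b = 0.
b → a = 0 → 0 = 1
a → a = 0 → 0 = 1
¬(a → a) = ¬1 = 0
(b → a) → ¬(a → a) = 1 → 0 = 0
This gives 0, which is below 3/4.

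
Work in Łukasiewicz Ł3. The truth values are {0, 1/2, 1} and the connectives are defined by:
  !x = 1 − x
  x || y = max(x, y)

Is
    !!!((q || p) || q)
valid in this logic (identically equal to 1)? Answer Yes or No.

Counterexample: take p = 0, q = 1/2.
q || p = 1/2 || 0 = 1/2
(q || p) || q = 1/2 || 1/2 = 1/2
!((q || p) || q) = !1/2 = 1/2
!!((q || p) || q) = !1/2 = 1/2
!!!((q || p) || q) = !1/2 = 1/2
This gives 1/2 ≠ 1.

No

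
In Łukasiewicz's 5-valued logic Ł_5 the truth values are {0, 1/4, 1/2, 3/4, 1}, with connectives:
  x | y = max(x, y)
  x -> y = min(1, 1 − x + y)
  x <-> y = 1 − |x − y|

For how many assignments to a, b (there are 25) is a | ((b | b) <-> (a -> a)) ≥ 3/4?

16

value 1: 9 assignments (counts)
value 3/4: 7 assignments (counts)
value 1/2: 5 assignments
value 1/4: 3 assignments
value 0: 1 assignment
So 16 of the 25 assignments meet the threshold.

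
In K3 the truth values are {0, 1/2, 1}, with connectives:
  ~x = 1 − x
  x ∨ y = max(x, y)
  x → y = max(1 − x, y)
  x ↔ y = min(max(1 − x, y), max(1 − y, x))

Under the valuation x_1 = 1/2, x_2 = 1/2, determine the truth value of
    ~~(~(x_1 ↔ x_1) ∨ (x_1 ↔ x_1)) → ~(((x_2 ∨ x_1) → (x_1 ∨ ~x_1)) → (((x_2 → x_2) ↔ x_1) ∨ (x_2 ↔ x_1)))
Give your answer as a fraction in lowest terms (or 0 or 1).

1/2

x_1 ↔ x_1 = 1/2 ↔ 1/2 = 1/2
~(x_1 ↔ x_1) = ~1/2 = 1/2
x_1 ↔ x_1 = 1/2 ↔ 1/2 = 1/2
~(x_1 ↔ x_1) ∨ (x_1 ↔ x_1) = 1/2 ∨ 1/2 = 1/2
~(~(x_1 ↔ x_1) ∨ (x_1 ↔ x_1)) = ~1/2 = 1/2
~~(~(x_1 ↔ x_1) ∨ (x_1 ↔ x_1)) = ~1/2 = 1/2
x_2 ∨ x_1 = 1/2 ∨ 1/2 = 1/2
~x_1 = ~1/2 = 1/2
x_1 ∨ ~x_1 = 1/2 ∨ 1/2 = 1/2
(x_2 ∨ x_1) → (x_1 ∨ ~x_1) = 1/2 → 1/2 = 1/2
x_2 → x_2 = 1/2 → 1/2 = 1/2
(x_2 → x_2) ↔ x_1 = 1/2 ↔ 1/2 = 1/2
x_2 ↔ x_1 = 1/2 ↔ 1/2 = 1/2
((x_2 → x_2) ↔ x_1) ∨ (x_2 ↔ x_1) = 1/2 ∨ 1/2 = 1/2
((x_2 ∨ x_1) → (x_1 ∨ ~x_1)) → (((x_2 → x_2) ↔ x_1) ∨ (x_2 ↔ x_1)) = 1/2 → 1/2 = 1/2
~(((x_2 ∨ x_1) → (x_1 ∨ ~x_1)) → (((x_2 → x_2) ↔ x_1) ∨ (x_2 ↔ x_1))) = ~1/2 = 1/2
~~(~(x_1 ↔ x_1) ∨ (x_1 ↔ x_1)) → ~(((x_2 ∨ x_1) → (x_1 ∨ ~x_1)) → (((x_2 → x_2) ↔ x_1) ∨ (x_2 ↔ x_1))) = 1/2 → 1/2 = 1/2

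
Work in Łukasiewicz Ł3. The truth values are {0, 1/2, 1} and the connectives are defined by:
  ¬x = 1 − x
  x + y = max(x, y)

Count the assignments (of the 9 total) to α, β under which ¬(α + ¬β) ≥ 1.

α = 0, β = 0 ↦ 0  <
α = 0, β = 1/2 ↦ 1/2  <
α = 0, β = 1 ↦ 1  ≥
α = 1/2, β = 0 ↦ 0  <
α = 1/2, β = 1/2 ↦ 1/2  <
α = 1/2, β = 1 ↦ 1/2  <
α = 1, β = 0 ↦ 0  <
α = 1, β = 1/2 ↦ 0  <
α = 1, β = 1 ↦ 0  <
So 1 of the 9 assignments meets the threshold.

1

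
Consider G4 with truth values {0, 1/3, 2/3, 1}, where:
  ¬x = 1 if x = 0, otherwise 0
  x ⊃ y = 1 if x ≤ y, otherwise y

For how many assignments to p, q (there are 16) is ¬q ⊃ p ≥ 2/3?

14

p = 0, q = 0 ↦ 0  <
p = 0, q = 1/3 ↦ 1  ≥
p = 0, q = 2/3 ↦ 1  ≥
p = 0, q = 1 ↦ 1  ≥
p = 1/3, q = 0 ↦ 1/3  <
p = 1/3, q = 1/3 ↦ 1  ≥
p = 1/3, q = 2/3 ↦ 1  ≥
p = 1/3, q = 1 ↦ 1  ≥
p = 2/3, q = 0 ↦ 2/3  ≥
p = 2/3, q = 1/3 ↦ 1  ≥
p = 2/3, q = 2/3 ↦ 1  ≥
p = 2/3, q = 1 ↦ 1  ≥
p = 1, q = 0 ↦ 1  ≥
p = 1, q = 1/3 ↦ 1  ≥
p = 1, q = 2/3 ↦ 1  ≥
p = 1, q = 1 ↦ 1  ≥
So 14 of the 16 assignments meet the threshold.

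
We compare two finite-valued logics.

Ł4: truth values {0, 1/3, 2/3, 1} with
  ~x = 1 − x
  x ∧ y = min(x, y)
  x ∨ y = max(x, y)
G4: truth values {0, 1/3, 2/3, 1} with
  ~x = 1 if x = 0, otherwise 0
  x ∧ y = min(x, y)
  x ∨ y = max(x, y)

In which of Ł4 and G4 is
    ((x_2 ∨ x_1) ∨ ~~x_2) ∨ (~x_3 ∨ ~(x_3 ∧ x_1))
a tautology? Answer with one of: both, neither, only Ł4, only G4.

neither

In Ł4: at x_1 = 1/3, x_2 = 0, x_3 = 1/3 the value is 2/3 — not a tautology.
In G4: at x_1 = 1/3, x_2 = 0, x_3 = 1/3 the value is 1/3 — not a tautology.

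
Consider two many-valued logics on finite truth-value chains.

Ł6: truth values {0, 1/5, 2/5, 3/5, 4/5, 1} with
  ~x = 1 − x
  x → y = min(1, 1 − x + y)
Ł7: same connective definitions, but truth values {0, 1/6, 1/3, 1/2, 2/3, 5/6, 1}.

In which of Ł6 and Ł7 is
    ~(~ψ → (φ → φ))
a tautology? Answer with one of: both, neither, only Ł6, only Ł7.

neither

In Ł6: at φ = 0, ψ = 0 the value is 0 — not a tautology.
In Ł7: at φ = 0, ψ = 0 the value is 0 — not a tautology.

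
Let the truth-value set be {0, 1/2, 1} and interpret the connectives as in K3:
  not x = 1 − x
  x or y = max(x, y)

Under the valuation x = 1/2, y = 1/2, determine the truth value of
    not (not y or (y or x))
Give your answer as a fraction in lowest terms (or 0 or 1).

not y = not 1/2 = 1/2
y or x = 1/2 or 1/2 = 1/2
not y or (y or x) = 1/2 or 1/2 = 1/2
not (not y or (y or x)) = not 1/2 = 1/2

1/2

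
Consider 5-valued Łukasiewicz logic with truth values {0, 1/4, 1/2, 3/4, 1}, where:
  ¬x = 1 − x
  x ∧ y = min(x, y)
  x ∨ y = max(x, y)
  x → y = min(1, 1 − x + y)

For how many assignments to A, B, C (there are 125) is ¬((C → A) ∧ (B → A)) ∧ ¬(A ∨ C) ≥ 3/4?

6

value 1: 1 assignment (counts)
value 3/4: 5 assignments (counts)
value 1/2: 14 assignments
value 1/4: 30 assignments
value 0: 75 assignments
So 6 of the 125 assignments meet the threshold.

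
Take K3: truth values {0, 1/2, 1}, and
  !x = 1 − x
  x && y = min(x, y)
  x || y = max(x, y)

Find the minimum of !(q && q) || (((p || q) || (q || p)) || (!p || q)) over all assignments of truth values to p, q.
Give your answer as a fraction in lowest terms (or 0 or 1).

Take p = 1/2, q = 1/2:
q && q = 1/2 && 1/2 = 1/2
!(q && q) = !1/2 = 1/2
p || q = 1/2 || 1/2 = 1/2
q || p = 1/2 || 1/2 = 1/2
(p || q) || (q || p) = 1/2 || 1/2 = 1/2
!p = !1/2 = 1/2
!p || q = 1/2 || 1/2 = 1/2
((p || q) || (q || p)) || (!p || q) = 1/2 || 1/2 = 1/2
!(q && q) || (((p || q) || (q || p)) || (!p || q)) = 1/2 || 1/2 = 1/2
No assignment yields a value below 1/2, so this is the minimum.

1/2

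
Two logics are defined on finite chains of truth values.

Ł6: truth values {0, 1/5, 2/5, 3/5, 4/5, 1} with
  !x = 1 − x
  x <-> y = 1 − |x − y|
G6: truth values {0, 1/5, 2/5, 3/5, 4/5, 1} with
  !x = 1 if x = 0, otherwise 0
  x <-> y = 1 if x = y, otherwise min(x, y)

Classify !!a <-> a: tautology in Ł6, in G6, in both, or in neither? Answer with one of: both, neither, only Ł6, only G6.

only Ł6

In Ł6: every assignment gives 1 — tautology.
In G6: at a = 1/5 the value is 1/5 — not a tautology.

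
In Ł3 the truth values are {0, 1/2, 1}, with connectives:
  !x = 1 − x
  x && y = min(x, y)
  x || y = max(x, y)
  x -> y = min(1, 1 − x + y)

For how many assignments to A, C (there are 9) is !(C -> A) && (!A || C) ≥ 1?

A = 0, C = 0 ↦ 0  <
A = 0, C = 1/2 ↦ 1/2  <
A = 0, C = 1 ↦ 1  ≥
A = 1/2, C = 0 ↦ 0  <
A = 1/2, C = 1/2 ↦ 0  <
A = 1/2, C = 1 ↦ 1/2  <
A = 1, C = 0 ↦ 0  <
A = 1, C = 1/2 ↦ 0  <
A = 1, C = 1 ↦ 0  <
So 1 of the 9 assignments meets the threshold.

1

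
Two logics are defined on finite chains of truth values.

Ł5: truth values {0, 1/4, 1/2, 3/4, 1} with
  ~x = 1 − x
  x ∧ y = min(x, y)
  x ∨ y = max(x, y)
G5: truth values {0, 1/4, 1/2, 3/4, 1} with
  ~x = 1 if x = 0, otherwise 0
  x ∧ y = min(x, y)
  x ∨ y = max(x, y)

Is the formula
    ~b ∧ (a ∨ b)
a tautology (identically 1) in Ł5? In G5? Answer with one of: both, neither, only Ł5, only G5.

In Ł5: at a = 0, b = 0 the value is 0 — not a tautology.
In G5: at a = 0, b = 0 the value is 0 — not a tautology.

neither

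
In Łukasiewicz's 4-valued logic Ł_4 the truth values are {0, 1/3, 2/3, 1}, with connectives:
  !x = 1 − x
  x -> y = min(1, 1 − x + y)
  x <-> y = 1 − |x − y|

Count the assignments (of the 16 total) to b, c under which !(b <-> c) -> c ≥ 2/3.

14

b = 0, c = 0 ↦ 1  ≥
b = 0, c = 1/3 ↦ 1  ≥
b = 0, c = 2/3 ↦ 1  ≥
b = 0, c = 1 ↦ 1  ≥
b = 1/3, c = 0 ↦ 2/3  ≥
b = 1/3, c = 1/3 ↦ 1  ≥
b = 1/3, c = 2/3 ↦ 1  ≥
b = 1/3, c = 1 ↦ 1  ≥
b = 2/3, c = 0 ↦ 1/3  <
b = 2/3, c = 1/3 ↦ 1  ≥
b = 2/3, c = 2/3 ↦ 1  ≥
b = 2/3, c = 1 ↦ 1  ≥
b = 1, c = 0 ↦ 0  <
b = 1, c = 1/3 ↦ 2/3  ≥
b = 1, c = 2/3 ↦ 1  ≥
b = 1, c = 1 ↦ 1  ≥
So 14 of the 16 assignments meet the threshold.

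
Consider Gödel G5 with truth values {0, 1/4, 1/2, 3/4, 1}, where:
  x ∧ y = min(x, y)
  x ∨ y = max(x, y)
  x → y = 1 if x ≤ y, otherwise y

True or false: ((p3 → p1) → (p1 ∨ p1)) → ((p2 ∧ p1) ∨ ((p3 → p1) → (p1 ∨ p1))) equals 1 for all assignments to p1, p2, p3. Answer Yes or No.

At p1 = 3/4, p2 = 1, p3 = 1/4, for instance:
p3 → p1 = 1/4 → 3/4 = 1
p1 ∨ p1 = 3/4 ∨ 3/4 = 3/4
(p3 → p1) → (p1 ∨ p1) = 1 → 3/4 = 3/4
p2 ∧ p1 = 1 ∧ 3/4 = 3/4
(p2 ∧ p1) ∨ ((p3 → p1) → (p1 ∨ p1)) = 3/4 ∨ 3/4 = 3/4
((p3 → p1) → (p1 ∨ p1)) → ((p2 ∧ p1) ∨ ((p3 → p1) → (p1 ∨ p1))) = 3/4 → 3/4 = 1
and checking the remaining 124 assignments likewise gives ≥ 1 in every case.

Yes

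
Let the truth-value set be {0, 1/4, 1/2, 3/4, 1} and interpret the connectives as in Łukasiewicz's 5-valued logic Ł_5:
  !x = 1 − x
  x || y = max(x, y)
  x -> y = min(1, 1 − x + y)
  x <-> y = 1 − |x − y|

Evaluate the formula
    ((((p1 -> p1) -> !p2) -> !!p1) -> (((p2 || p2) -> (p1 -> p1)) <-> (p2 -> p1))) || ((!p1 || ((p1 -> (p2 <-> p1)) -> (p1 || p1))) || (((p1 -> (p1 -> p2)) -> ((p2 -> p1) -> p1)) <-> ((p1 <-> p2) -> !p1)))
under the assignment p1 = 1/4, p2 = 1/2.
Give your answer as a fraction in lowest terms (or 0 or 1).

p1 -> p1 = 1/4 -> 1/4 = 1
!p2 = !1/2 = 1/2
(p1 -> p1) -> !p2 = 1 -> 1/2 = 1/2
!p1 = !1/4 = 3/4
!!p1 = !3/4 = 1/4
((p1 -> p1) -> !p2) -> !!p1 = 1/2 -> 1/4 = 3/4
p2 || p2 = 1/2 || 1/2 = 1/2
p1 -> p1 = 1/4 -> 1/4 = 1
(p2 || p2) -> (p1 -> p1) = 1/2 -> 1 = 1
p2 -> p1 = 1/2 -> 1/4 = 3/4
((p2 || p2) -> (p1 -> p1)) <-> (p2 -> p1) = 1 <-> 3/4 = 3/4
(((p1 -> p1) -> !p2) -> !!p1) -> (((p2 || p2) -> (p1 -> p1)) <-> (p2 -> p1)) = 3/4 -> 3/4 = 1
!p1 = !1/4 = 3/4
p2 <-> p1 = 1/2 <-> 1/4 = 3/4
p1 -> (p2 <-> p1) = 1/4 -> 3/4 = 1
p1 || p1 = 1/4 || 1/4 = 1/4
(p1 -> (p2 <-> p1)) -> (p1 || p1) = 1 -> 1/4 = 1/4
!p1 || ((p1 -> (p2 <-> p1)) -> (p1 || p1)) = 3/4 || 1/4 = 3/4
p1 -> p2 = 1/4 -> 1/2 = 1
p1 -> (p1 -> p2) = 1/4 -> 1 = 1
p2 -> p1 = 1/2 -> 1/4 = 3/4
(p2 -> p1) -> p1 = 3/4 -> 1/4 = 1/2
(p1 -> (p1 -> p2)) -> ((p2 -> p1) -> p1) = 1 -> 1/2 = 1/2
p1 <-> p2 = 1/4 <-> 1/2 = 3/4
!p1 = !1/4 = 3/4
(p1 <-> p2) -> !p1 = 3/4 -> 3/4 = 1
((p1 -> (p1 -> p2)) -> ((p2 -> p1) -> p1)) <-> ((p1 <-> p2) -> !p1) = 1/2 <-> 1 = 1/2
(!p1 || ((p1 -> (p2 <-> p1)) -> (p1 || p1))) || (((p1 -> (p1 -> p2)) -> ((p2 -> p1) -> p1)) <-> ((p1 <-> p2) -> !p1)) = 3/4 || 1/2 = 3/4
((((p1 -> p1) -> !p2) -> !!p1) -> (((p2 || p2) -> (p1 -> p1)) <-> (p2 -> p1))) || ((!p1 || ((p1 -> (p2 <-> p1)) -> (p1 || p1))) || (((p1 -> (p1 -> p2)) -> ((p2 -> p1) -> p1)) <-> ((p1 <-> p2) -> !p1))) = 1 || 3/4 = 1

1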